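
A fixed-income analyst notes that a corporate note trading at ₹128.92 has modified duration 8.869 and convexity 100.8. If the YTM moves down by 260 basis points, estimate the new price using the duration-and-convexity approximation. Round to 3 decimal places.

₹163.041

Duration effect: -D_mod·Δy = -8.869 × (-0.026) = +0.230594
Convexity effect: ½·C·(Δy)² = 0.5 × 100.8 × (-0.026)² = +0.0340704
ΔP/P ≈ +0.230594 + 0.0340704 = +0.2646644
New price ≈ 128.92 × (1 + 0.2646644) = 163.040534448.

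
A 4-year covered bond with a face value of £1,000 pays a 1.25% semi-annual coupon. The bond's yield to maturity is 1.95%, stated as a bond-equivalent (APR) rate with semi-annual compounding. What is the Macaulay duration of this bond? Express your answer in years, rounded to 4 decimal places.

3.9127 years

Periodic yield y = 0.00975. Discount each cash flow and weight by its period:
  t   CF        PV=CF/(1+0.00975)^t    t·PV
  1         6.25         6.1897         6.1897
  2         6.25         6.1299        12.2598
  3         6.25         6.0707        18.2121
  4         6.25         6.0121        24.0483
  5         6.25         5.9540        29.7701
  6         6.25         5.8965        35.3792
  7         6.25         5.8396        40.8772
  8     1,006.25       931.0972     7,448.7772
  Σ                    973.1896     7,615.5136
Price P = Σ PV = 973.1896.
Macaulay duration = Σ(t·PV) / P = 7,615.5136 / 973.1896 = 7.82531 half-year periods.
In years: 7.82531 / 2 = 3.91266 years.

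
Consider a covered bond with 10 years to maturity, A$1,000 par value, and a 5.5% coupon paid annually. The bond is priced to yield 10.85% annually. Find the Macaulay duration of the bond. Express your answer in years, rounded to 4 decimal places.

7.4537 years

Periodic yield y = 0.1085. Discount each cash flow and weight by its year:
  t   CF        PV=CF/(1+0.1085)^t    t·PV
  1        55.00        49.6166        49.6166
  2        55.00        44.7601        89.5203
  3        55.00        40.3790       121.1370
  4        55.00        36.4267       145.7068
  5        55.00        32.8613       164.3063
  6        55.00        29.6448       177.8688
  7        55.00        26.7432       187.2022
  8        55.00        24.1255       193.0043
  9        55.00        21.7641       195.8772
  10    1,055.00       376.6132     3,766.1315
  Σ                    682.9345     5,090.3710
Price P = Σ PV = 682.9345.
Macaulay duration = Σ(t·PV) / P = 5,090.3710 / 682.9345 = 7.45367 years.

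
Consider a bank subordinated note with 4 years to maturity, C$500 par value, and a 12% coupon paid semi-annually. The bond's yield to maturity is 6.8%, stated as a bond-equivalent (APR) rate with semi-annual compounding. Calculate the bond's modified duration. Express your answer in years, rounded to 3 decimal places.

3.244 years

Periodic yield y = 0.034. First find Macaulay duration:
  t   CF        PV=CF/(1+0.034)^t    t·PV
  1        30.00        29.0135        29.0135
  2        30.00        28.0595        56.1190
  3        30.00        27.1369        81.4106
  4        30.00        26.2445       104.9782
  5        30.00        25.3816       126.9079
  6        30.00        24.5470       147.2819
  7        30.00        23.7398       166.1788
  8       530.00       405.6127     3,244.9017
  Σ                    589.7356     3,956.7916
P = 589.7356; Macaulay duration = 3,956.7916 / 589.7356 = 6.70943 half-year periods = 3.35472 years.
Modified duration = D_Mac / (1 + y) = 3.35472 / 1.034 = 3.24441 years.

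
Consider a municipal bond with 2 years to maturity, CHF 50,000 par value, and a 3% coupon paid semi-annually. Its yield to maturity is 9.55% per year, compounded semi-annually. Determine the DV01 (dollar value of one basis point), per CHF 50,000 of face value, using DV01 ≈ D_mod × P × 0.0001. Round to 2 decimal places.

CHF 8.23

Periodic yield y = 0.04775.
  t   CF        PV=CF/(1+0.04775)^t    t·PV
  1       750.00       715.8196       715.8196
  2       750.00       683.1970     1,366.3939
  3       750.00       652.0610     1,956.1831
  4    50,750.00    42,111.9516   168,447.8064
  Σ                 44,163.0292   172,486.2031
P = 44,163.0292; D_Mac = 3.90567 half-year periods = 1.95283 yrs; D_mod = 1.86384 yrs.
DV01 ≈ 1.86384 × 44,163.0292 × 0.0001 = 8.231267.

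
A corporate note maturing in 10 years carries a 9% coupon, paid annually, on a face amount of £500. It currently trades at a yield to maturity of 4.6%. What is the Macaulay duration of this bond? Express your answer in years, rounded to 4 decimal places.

7.4370 years

Periodic yield y = 0.046. Discount each cash flow and weight by its year:
  t   CF        PV=CF/(1+0.046)^t    t·PV
  1        45.00        43.0210        43.0210
  2        45.00        41.1291        82.2582
  3        45.00        39.3204       117.9611
  4        45.00        37.5912       150.3647
  5        45.00        35.9380       179.6901
  6        45.00        34.3576       206.1454
  7        45.00        32.8466       229.9264
  8        45.00        31.4021       251.2170
  9        45.00        30.0212       270.1904
  10      545.00       347.5999     3,475.9991
  Σ                    673.2270     5,006.7733
Price P = Σ PV = 673.2270.
Macaulay duration = Σ(t·PV) / P = 5,006.7733 / 673.2270 = 7.43698 years.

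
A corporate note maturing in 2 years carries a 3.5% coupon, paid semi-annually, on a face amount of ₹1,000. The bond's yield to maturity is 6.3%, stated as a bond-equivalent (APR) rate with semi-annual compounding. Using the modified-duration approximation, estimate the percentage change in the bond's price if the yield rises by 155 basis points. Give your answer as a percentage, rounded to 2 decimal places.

-2.93%

Periodic yield y = 0.0315. Modified duration first:
  t   CF        PV=CF/(1+0.0315)^t    t·PV
  1        17.50        16.9656        16.9656
  2        17.50        16.4475        32.8950
  3        17.50        15.9452        47.8356
  4     1,017.50       898.7885     3,595.1538
  Σ                    948.1467     3,692.8501
P = 948.1467; D_Mac = 3.89481 half-year periods = 1.94740 yrs; D_mod = 1.94740/(1+0.0315) = 1.88793 yrs.
ΔP/P ≈ -D_mod · Δy = -1.88793 × (+0.0155) = -0.029263 = -2.9263%.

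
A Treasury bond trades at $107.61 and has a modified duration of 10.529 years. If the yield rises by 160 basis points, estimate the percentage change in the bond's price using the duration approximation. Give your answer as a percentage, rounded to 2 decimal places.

-16.85%

Duration approximation: ΔP/P ≈ -D_mod · Δy = -10.529 × (+0.016) = -0.168464.
As a percentage: -16.8464%.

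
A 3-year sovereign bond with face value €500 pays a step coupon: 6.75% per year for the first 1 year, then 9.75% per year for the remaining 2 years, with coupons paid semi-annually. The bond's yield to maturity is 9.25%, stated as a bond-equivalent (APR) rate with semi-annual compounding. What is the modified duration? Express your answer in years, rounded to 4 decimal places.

2.6089 years

Periodic yield y = 0.04625. First find Macaulay duration:
  t   CF        PV=CF/(1+0.04625)^t    t·PV
  1       16.875        16.1290        16.1290
  2       16.875        15.4160        30.8321
  3       24.375        21.2833        63.8498
  4       24.375        20.3424        81.3697
  5       24.375        19.4432        97.2159
  6      524.375       399.7874     2,398.7247
  Σ                    492.4014     2,688.1212
P = 492.4014; Macaulay duration = 2,688.1212 / 492.4014 = 5.45921 half-year periods = 2.72960 years.
Modified duration = D_Mac / (1 + y) = 2.72960 / 1.04625 = 2.60894 years.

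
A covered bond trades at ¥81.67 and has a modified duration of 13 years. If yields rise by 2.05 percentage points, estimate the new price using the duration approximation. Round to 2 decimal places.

¥59.90

Duration approximation: ΔP/P ≈ -D_mod · Δy = -13 × (+0.0205) = -0.266500.
New price ≈ 81.67 × (1 - 0.266500) = 59.904945.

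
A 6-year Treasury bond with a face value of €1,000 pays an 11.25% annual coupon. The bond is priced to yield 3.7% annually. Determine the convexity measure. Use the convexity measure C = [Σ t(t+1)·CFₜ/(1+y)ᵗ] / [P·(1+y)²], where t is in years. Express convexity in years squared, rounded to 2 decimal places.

29.49

With y = 0.037:
  t   CF        PV=CF/(1+0.037)^t    t·PV        t(t+1)·PV
  1       112.50       108.4860       108.4860         216.9720
  2       112.50       104.6153       209.2305         627.6915
  3       112.50       100.8826       302.6478       1,210.5912
  4       112.50        97.2831       389.1325       1,945.6624
  5       112.50        93.8121       469.0604       2,814.3622
  6     1,112.50       894.5971     5,367.5825      37,573.0778
  Σ                  1,399.6762     6,846.1397      44,388.3572
P = 1,399.6762.
Convexity = Σ t(t+1)·PV / [P·(1+y)²] = 44,388.3572 / (1,399.6762 × 1.075369) = 29.49063.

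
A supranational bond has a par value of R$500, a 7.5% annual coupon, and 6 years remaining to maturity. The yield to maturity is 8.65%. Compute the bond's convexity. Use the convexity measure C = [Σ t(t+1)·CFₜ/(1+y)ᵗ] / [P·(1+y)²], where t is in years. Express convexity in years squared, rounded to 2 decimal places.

With y = 0.0865:
  t   CF        PV=CF/(1+0.0865)^t    t·PV        t(t+1)·PV
  1        37.50        34.5145        34.5145          69.0290
  2        37.50        31.7667        63.5334         190.6001
  3        37.50        29.2376        87.7129         350.8515
  4        37.50        26.9099       107.6397         538.1983
  5        37.50        24.7675       123.8376         743.0258
  6       537.50       326.7383     1,960.4300      13,723.0098
  Σ                    473.9346     2,377.6680      15,614.7145
P = 473.9346.
Convexity = Σ t(t+1)·PV / [P·(1+y)²] = 15,614.7145 / (473.9346 × 1.180482) = 27.90977.

27.91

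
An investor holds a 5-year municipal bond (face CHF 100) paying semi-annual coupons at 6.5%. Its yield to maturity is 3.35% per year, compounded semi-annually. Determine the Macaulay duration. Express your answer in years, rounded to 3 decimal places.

4.398 years

Periodic yield y = 0.01675. Discount each cash flow and weight by its period:
  t   CF        PV=CF/(1+0.01675)^t    t·PV
  1         3.25         3.1965         3.1965
  2         3.25         3.1438         6.2876
  3         3.25         3.0920         9.2760
  4         3.25         3.0411        12.1643
  5         3.25         2.9910        14.9549
  6         3.25         2.9417        17.6502
  7         3.25         2.8932        20.2527
  8         3.25         2.8456        22.7646
  9         3.25         2.7987        25.1883
  10      103.25        87.4477       874.4767
  Σ                    114.3912     1,006.2117
Price P = Σ PV = 114.3912.
Macaulay duration = Σ(t·PV) / P = 1,006.2117 / 114.3912 = 8.79623 half-year periods.
In years: 8.79623 / 2 = 4.39812 years.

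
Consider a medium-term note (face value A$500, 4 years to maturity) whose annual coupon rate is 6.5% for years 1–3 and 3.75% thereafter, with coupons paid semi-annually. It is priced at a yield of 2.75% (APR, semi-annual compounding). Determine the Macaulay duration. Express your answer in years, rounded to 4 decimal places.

Periodic yield y = 0.01375. Discount each cash flow and weight by its period:
  t   CF        PV=CF/(1+0.01375)^t    t·PV
  1       16.250        16.0296        16.0296
  2       16.250        15.8122        31.6244
  3       16.250        15.5977        46.7931
  4       16.250        15.3861        61.5446
  5       16.250        15.1775        75.8873
  6       16.250        14.9716        89.8296
  7        9.375         8.5203        59.6421
  8      509.375       456.6576     3,653.2608
  Σ                    558.1526     4,034.6115
Price P = Σ PV = 558.1526.
Macaulay duration = Σ(t·PV) / P = 4,034.6115 / 558.1526 = 7.22851 half-year periods.
In years: 7.22851 / 2 = 3.61425 years.

3.6143 years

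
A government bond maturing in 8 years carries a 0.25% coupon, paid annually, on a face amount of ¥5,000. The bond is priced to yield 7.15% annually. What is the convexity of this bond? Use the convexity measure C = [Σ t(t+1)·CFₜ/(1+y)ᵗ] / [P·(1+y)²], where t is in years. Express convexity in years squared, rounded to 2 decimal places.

61.71

With y = 0.0715:
  t   CF        PV=CF/(1+0.0715)^t    t·PV        t(t+1)·PV
  1        12.50        11.6659        11.6659          23.3318
  2        12.50        10.8874        21.7749          65.3246
  3        12.50        10.1609        30.4828         121.9312
  4        12.50         9.4829        37.9316         189.6581
  5        12.50         8.8501        44.2506         265.5036
  6        12.50         8.2596        49.5574         346.9016
  7        12.50         7.7084        53.9589         431.6709
  8     5,012.50     2,884.8085    23,078.4677     207,706.2089
  Σ                  2,951.8237    23,328.0897     209,150.5306
P = 2,951.8237.
Convexity = Σ t(t+1)·PV / [P·(1+y)²] = 209,150.5306 / (2,951.8237 × 1.148112) = 61.71407.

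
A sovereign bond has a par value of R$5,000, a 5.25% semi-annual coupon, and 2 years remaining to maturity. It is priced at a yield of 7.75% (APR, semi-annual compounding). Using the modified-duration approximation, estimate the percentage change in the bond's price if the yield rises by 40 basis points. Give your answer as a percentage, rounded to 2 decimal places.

Periodic yield y = 0.03875. Modified duration first:
  t   CF        PV=CF/(1+0.03875)^t    t·PV
  1       131.25       126.3538       126.3538
  2       131.25       121.6402       243.2805
  3       131.25       117.1025       351.3075
  4     5,131.25     4,407.3651    17,629.4604
  Σ                  4,772.4616    18,350.4021
P = 4,772.4616; D_Mac = 3.84506 half-year periods = 1.92253 yrs; D_mod = 1.92253/(1+0.03875) = 1.85081 yrs.
ΔP/P ≈ -D_mod · Δy = -1.85081 × (+0.004) = -0.007403 = -0.7403%.

-0.74%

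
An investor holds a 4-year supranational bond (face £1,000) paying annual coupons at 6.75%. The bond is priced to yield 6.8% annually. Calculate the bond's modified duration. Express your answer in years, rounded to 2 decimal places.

3.40 years

Periodic yield y = 0.068. First find Macaulay duration:
  t   CF        PV=CF/(1+0.068)^t    t·PV
  1        67.50        63.2022        63.2022
  2        67.50        59.1781       118.3563
  3        67.50        55.4102       166.2307
  4     1,067.50       820.5081     3,282.0324
  Σ                    998.2987     3,629.8216
P = 998.2987; Macaulay duration = 3,629.8216 / 998.2987 = 3.63601 years.
Modified duration = D_Mac / (1 + y) = 3.63601 / 1.068 = 3.40450 years.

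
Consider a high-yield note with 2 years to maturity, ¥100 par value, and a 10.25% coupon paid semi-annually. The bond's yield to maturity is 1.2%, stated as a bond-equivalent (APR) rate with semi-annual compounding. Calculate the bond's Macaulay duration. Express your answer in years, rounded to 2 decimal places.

1.87 years

Periodic yield y = 0.006. Discount each cash flow and weight by its period:
  t   CF        PV=CF/(1+0.006)^t    t·PV
  1        5.125         5.0944         5.0944
  2        5.125         5.0640        10.1281
  3        5.125         5.0338        15.1015
  4      105.125       102.6394       410.5576
  Σ                    117.8317       440.8817
Price P = Σ PV = 117.8317.
Macaulay duration = Σ(t·PV) / P = 440.8817 / 117.8317 = 3.74162 half-year periods.
In years: 3.74162 / 2 = 1.87081 years.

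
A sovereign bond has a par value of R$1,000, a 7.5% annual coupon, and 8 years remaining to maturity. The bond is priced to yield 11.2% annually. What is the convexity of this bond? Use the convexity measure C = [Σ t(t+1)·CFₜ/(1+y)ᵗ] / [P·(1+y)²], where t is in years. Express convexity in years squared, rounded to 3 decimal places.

40.116

With y = 0.112:
  t   CF        PV=CF/(1+0.112)^t    t·PV        t(t+1)·PV
  1        75.00        67.4460        67.4460         134.8921
  2        75.00        60.6529       121.3058         363.9175
  3        75.00        54.5440       163.6320         654.5279
  4        75.00        49.0504       196.2014         981.0070
  5        75.00        44.1100       220.5501       1,323.3008
  6        75.00        39.6673       238.0037       1,666.0262
  7        75.00        35.6720       249.7042       1,997.6333
  8     1,075.00       459.8013     3,678.4102      33,105.6914
  Σ                    810.9439     4,935.2535      40,226.9963
P = 810.9439.
Convexity = Σ t(t+1)·PV / [P·(1+y)²] = 40,226.9963 / (810.9439 × 1.236544) = 40.11596.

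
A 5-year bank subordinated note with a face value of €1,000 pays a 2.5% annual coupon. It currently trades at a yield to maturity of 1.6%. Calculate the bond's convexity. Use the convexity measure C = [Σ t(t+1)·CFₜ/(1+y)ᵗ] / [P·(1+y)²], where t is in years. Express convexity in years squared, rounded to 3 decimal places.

27.266

With y = 0.016:
  t   CF        PV=CF/(1+0.016)^t    t·PV        t(t+1)·PV
  1        25.00        24.6063        24.6063          49.2126
  2        25.00        24.2188        48.4376         145.3128
  3        25.00        23.8374        71.5122         286.0488
  4        25.00        23.4620        93.8480         469.2402
  5     1,025.00       946.7936     4,733.9681      28,403.8088
  Σ                  1,042.9181     4,972.3723      29,353.6231
P = 1,042.9181.
Convexity = Σ t(t+1)·PV / [P·(1+y)²] = 29,353.6231 / (1,042.9181 × 1.032256) = 27.26617.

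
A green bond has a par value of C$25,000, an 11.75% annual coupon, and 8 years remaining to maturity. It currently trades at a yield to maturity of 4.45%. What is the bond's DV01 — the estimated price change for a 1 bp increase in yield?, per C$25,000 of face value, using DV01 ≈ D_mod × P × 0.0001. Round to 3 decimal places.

C$21.457

Periodic yield y = 0.0445.
  t   CF        PV=CF/(1+0.0445)^t    t·PV
  1     2,937.50     2,812.3504     2,812.3504
  2     2,937.50     2,692.5327     5,385.0654
  3     2,937.50     2,577.8197     7,733.4592
  4     2,937.50     2,467.9940     9,871.9760
  5     2,937.50     2,362.8473    11,814.2364
  6     2,937.50     2,262.1803    13,573.0816
  7     2,937.50     2,165.8021    15,160.6145
  8    27,937.50    19,720.5937   157,764.7498
  Σ                 37,062.1202   224,115.5333
P = 37,062.1202; D_Mac = 6.04702 yrs; D_mod = 5.78940 yrs.
DV01 ≈ 5.78940 × 37,062.1202 × 0.0001 = 21.456729.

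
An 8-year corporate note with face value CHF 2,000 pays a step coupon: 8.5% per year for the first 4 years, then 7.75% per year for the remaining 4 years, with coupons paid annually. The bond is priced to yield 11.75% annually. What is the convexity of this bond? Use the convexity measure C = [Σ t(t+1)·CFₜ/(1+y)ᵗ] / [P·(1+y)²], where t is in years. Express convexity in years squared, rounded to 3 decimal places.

With y = 0.1175:
  t   CF        PV=CF/(1+0.1175)^t    t·PV        t(t+1)·PV
  1       170.00       152.1253       152.1253         304.2506
  2       170.00       136.1300       272.2600         816.7800
  3       170.00       121.8166       365.4497       1,461.7987
  4       170.00       109.0081       436.0324       2,180.1621
  5       155.00        88.9394       444.6968       2,668.1810
  6       155.00        79.5878       477.5268       3,342.6877
  7       155.00        71.2195       498.5366       3,988.2925
  8     2,155.00       886.0679     7,088.5435      63,796.8912
  Σ                  1,644.8946     9,735.1711      78,559.0439
P = 1,644.8946.
Convexity = Σ t(t+1)·PV / [P·(1+y)²] = 78,559.0439 / (1,644.8946 × 1.248806) = 38.24398.

38.244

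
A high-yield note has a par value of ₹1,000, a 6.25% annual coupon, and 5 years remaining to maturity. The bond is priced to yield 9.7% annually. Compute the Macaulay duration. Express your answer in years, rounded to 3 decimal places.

4.399 years

Periodic yield y = 0.097. Discount each cash flow and weight by its year:
  t   CF        PV=CF/(1+0.097)^t    t·PV
  1        62.50        56.9736        56.9736
  2        62.50        51.9358       103.8716
  3        62.50        47.3435       142.0304
  4        62.50        43.1572       172.6289
  5     1,062.50       668.7993     3,343.9964
  Σ                    868.2093     3,819.5009
Price P = Σ PV = 868.2093.
Macaulay duration = Σ(t·PV) / P = 3,819.5009 / 868.2093 = 4.39929 years.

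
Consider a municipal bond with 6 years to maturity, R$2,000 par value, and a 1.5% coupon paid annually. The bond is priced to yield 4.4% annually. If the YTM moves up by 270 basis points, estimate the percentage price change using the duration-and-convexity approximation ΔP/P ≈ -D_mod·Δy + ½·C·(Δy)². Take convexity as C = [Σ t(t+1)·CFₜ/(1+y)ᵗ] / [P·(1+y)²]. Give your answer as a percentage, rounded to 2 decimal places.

With y = 0.044:
  t   CF        PV=CF/(1+0.044)^t    t·PV        t(t+1)·PV
  1        30.00        28.7356        28.7356          57.4713
  2        30.00        27.5246        55.0491         165.1473
  3        30.00        26.3645        79.0935         316.3742
  4        30.00        25.2534       101.0135         505.0673
  5        30.00        24.1890       120.9452         725.6714
  6     2,030.00     1,567.8086     9,406.8517      65,847.9617
  Σ                  1,699.8757     9,791.6886      67,617.6932
P = 1,699.8757; D_Mac = 5.76024 yrs; D_mod = 5.51747 yrs; C = 36.49574.
Duration effect: -5.51747 × (+0.027) = -0.148972
Convexity effect: 0.5 × 36.49574 × (0.027)² = +0.0133027
ΔP/P ≈ -0.148972 + 0.0133027 = -0.135669 = -13.5669%.

-13.57%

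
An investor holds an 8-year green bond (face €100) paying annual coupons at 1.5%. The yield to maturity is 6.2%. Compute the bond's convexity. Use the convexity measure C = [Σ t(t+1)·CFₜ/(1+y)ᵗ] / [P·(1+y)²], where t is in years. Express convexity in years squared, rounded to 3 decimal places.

With y = 0.062:
  t   CF        PV=CF/(1+0.062)^t    t·PV        t(t+1)·PV
  1         1.50         1.4124         1.4124           2.8249
  2         1.50         1.3300         2.6599           7.9798
  3         1.50         1.2523         3.7570          15.0279
  4         1.50         1.1792         4.7169          23.5843
  5         1.50         1.1104         5.5519          33.3112
  6         1.50         1.0455         6.2733          43.9130
  7         1.50         0.9845         6.8916          55.1325
  8       101.50        62.7292       501.8338       4,516.5041
  Σ                     71.0436       533.0967       4,698.2777
P = 71.0436.
Convexity = Σ t(t+1)·PV / [P·(1+y)²] = 4,698.2777 / (71.0436 × 1.127844) = 58.63605.

58.636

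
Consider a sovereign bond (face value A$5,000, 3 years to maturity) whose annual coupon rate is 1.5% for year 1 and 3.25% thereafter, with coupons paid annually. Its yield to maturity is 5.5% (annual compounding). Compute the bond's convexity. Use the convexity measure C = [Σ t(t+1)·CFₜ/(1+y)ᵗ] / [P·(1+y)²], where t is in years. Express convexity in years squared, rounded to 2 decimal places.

10.47

With y = 0.055:
  t   CF        PV=CF/(1+0.055)^t    t·PV        t(t+1)·PV
  1        75.00        71.0900        71.0900         142.1801
  2       162.50       145.9985       291.9970         875.9911
  3     5,162.50     4,396.4555    13,189.3666      52,757.4665
  Σ                  4,613.5441    13,552.4537      53,775.6377
P = 4,613.5441.
Convexity = Σ t(t+1)·PV / [P·(1+y)²] = 53,775.6377 / (4,613.5441 × 1.113025) = 10.47239.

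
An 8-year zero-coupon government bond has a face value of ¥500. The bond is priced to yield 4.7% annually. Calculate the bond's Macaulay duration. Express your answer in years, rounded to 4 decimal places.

A zero-coupon bond has a single cash flow at maturity, so its Macaulay duration equals its maturity: 8 years.

8.0000 years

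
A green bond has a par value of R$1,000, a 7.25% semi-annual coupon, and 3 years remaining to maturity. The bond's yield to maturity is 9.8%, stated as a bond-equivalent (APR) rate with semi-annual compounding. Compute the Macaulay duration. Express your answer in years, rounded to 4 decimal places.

Periodic yield y = 0.049. Discount each cash flow and weight by its period:
  t   CF        PV=CF/(1+0.049)^t    t·PV
  1        36.25        34.5567        34.5567
  2        36.25        32.9425        65.8851
  3        36.25        31.4038        94.2113
  4        36.25        29.9368       119.7474
  5        36.25        28.5385       142.6923
  6     1,036.25       777.6991     4,666.1948
  Σ                    935.0775     5,123.2875
Price P = Σ PV = 935.0775.
Macaulay duration = Σ(t·PV) / P = 5,123.2875 / 935.0775 = 5.47900 half-year periods.
In years: 5.47900 / 2 = 2.73950 years.

2.7395 years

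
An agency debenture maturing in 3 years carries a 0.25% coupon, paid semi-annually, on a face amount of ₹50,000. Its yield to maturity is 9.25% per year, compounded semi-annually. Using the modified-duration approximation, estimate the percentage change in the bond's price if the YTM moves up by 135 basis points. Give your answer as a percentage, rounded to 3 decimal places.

Periodic yield y = 0.04625. Modified duration first:
  t   CF        PV=CF/(1+0.04625)^t    t·PV
  1        62.50        59.7372        59.7372
  2        62.50        57.0964       114.1929
  3        62.50        54.5725       163.7174
  4        62.50        52.1601       208.6403
  5        62.50        49.8543       249.2715
  6    50,062.50    38,168.0267   229,008.1602
  Σ                 38,441.4471   229,803.7195
P = 38,441.4471; D_Mac = 5.97802 half-year periods = 2.98901 yrs; D_mod = 2.98901/(1+0.04625) = 2.85688 yrs.
ΔP/P ≈ -D_mod · Δy = -2.85688 × (+0.0135) = -0.038568 = -3.8568%.

-3.857%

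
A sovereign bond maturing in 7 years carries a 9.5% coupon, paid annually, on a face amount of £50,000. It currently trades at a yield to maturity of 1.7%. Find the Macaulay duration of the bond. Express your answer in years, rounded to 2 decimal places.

Periodic yield y = 0.017. Discount each cash flow and weight by its year:
  t   CF        PV=CF/(1+0.017)^t    t·PV
  1     4,750.00     4,670.5998     4,670.5998
  2     4,750.00     4,592.5268     9,185.0537
  3     4,750.00     4,515.7589    13,547.2768
  4     4,750.00     4,440.2743    17,761.0971
  5     4,750.00     4,366.0514    21,830.2570
  6     4,750.00     4,293.0692    25,758.4154
  7    54,750.00    48,656.1177   340,592.8237
  Σ                 75,534.3982   433,345.5235
Price P = Σ PV = 75,534.3982.
Macaulay duration = Σ(t·PV) / P = 433,345.5235 / 75,534.3982 = 5.73706 years.

5.74 years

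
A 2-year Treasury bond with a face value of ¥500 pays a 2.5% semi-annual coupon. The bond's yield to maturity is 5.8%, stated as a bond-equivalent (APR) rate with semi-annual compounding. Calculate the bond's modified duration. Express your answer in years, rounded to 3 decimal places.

Periodic yield y = 0.029. First find Macaulay duration:
  t   CF        PV=CF/(1+0.029)^t    t·PV
  1         6.25         6.0739         6.0739
  2         6.25         5.9027        11.8054
  3         6.25         5.7363        17.2090
  4       506.25       451.5476     1,806.1904
  Σ                    469.2605     1,841.2786
P = 469.2605; Macaulay duration = 1,841.2786 / 469.2605 = 3.92379 half-year periods = 1.96189 years.
Modified duration = D_Mac / (1 + y) = 1.96189 / 1.029 = 1.90660 years.

1.907 years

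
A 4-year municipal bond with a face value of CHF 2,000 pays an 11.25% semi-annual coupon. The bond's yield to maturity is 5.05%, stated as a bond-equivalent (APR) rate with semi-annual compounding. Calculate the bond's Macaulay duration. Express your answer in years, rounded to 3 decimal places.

3.401 years

Periodic yield y = 0.02525. Discount each cash flow and weight by its period:
  t   CF        PV=CF/(1+0.02525)^t    t·PV
  1       112.50       109.7293       109.7293
  2       112.50       107.0269       214.0538
  3       112.50       104.3910       313.1731
  4       112.50       101.8201       407.2803
  5       112.50        99.3124       496.5622
  6       112.50        96.8666       581.1993
  7       112.50        94.4809       661.3664
  8     2,112.50     1,730.4478    13,843.5821
  Σ                  2,444.0750    16,626.9465
Price P = Σ PV = 2,444.0750.
Macaulay duration = Σ(t·PV) / P = 16,626.9465 / 2,444.0750 = 6.80296 half-year periods.
In years: 6.80296 / 2 = 3.40148 years.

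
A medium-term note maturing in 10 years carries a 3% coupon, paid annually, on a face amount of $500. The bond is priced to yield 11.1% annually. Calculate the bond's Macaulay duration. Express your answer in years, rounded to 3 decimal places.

Periodic yield y = 0.111. Discount each cash flow and weight by its year:
  t   CF        PV=CF/(1+0.111)^t    t·PV
  1        15.00        13.5014        13.5014
  2        15.00        12.1524        24.3049
  3        15.00        10.9383        32.8148
  4        15.00         9.8454        39.3818
  5        15.00         8.8618        44.3089
  6        15.00         7.9764        47.8584
  7        15.00         7.1795        50.2563
  8        15.00         6.4622        51.6974
  9        15.00         5.8165        52.3489
  10      515.00       179.7491     1,797.4906
  Σ                    262.4829     2,153.9634
Price P = Σ PV = 262.4829.
Macaulay duration = Σ(t·PV) / P = 2,153.9634 / 262.4829 = 8.20611 years.

8.206 years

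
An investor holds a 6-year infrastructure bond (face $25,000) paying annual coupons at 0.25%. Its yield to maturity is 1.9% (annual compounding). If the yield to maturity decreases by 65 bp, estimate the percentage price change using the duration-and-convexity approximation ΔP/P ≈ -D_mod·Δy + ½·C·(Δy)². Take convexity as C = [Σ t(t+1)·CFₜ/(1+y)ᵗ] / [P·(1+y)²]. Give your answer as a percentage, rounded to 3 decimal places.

With y = 0.019:
  t   CF        PV=CF/(1+0.019)^t    t·PV        t(t+1)·PV
  1        62.50        61.3346        61.3346         122.6693
  2        62.50        60.1910       120.3820         361.1461
  3        62.50        59.0687       177.2061         708.8245
  4        62.50        57.9673       231.8693       1,159.3466
  5        62.50        56.8865       284.4324       1,706.5945
  6    25,062.50    22,386.1436   134,316.8618     940,218.0326
  Σ                 22,681.5918   135,192.0863     944,276.6135
P = 22,681.5918; D_Mac = 5.96043 yrs; D_mod = 5.84930 yrs; C = 40.09381.
Duration effect: -5.84930 × (-0.0065) = +0.038020
Convexity effect: 0.5 × 40.09381 × (-0.0065)² = +0.0008470
ΔP/P ≈ +0.038020 + 0.0008470 = +0.038867 = +3.8867%.

+3.887%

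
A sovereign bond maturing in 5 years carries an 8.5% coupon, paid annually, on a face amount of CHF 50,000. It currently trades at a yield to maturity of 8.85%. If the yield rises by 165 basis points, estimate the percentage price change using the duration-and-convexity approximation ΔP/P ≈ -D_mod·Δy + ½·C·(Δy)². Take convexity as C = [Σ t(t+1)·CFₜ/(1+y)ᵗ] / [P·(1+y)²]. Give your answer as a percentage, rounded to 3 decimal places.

-6.195%

With y = 0.0885:
  t   CF        PV=CF/(1+0.0885)^t    t·PV        t(t+1)·PV
  1     4,250.00     3,904.4557     3,904.4557       7,808.9113
  2     4,250.00     3,587.0057     7,174.0113      21,522.0340
  3     4,250.00     3,295.3658     9,886.0974      39,544.3896
  4     4,250.00     3,027.4376    12,109.7503      60,548.7515
  5    54,250.00    35,502.3888   177,511.9439   1,065,071.6636
  Σ                 49,316.6535   210,586.2586   1,194,495.7500
P = 49,316.6535; D_Mac = 4.27008 yrs; D_mod = 3.92291 yrs; C = 20.44251.
Duration effect: -3.92291 × (+0.0165) = -0.064728
Convexity effect: 0.5 × 20.44251 × (0.0165)² = +0.0027827
ΔP/P ≈ -0.064728 + 0.0027827 = -0.061945 = -6.1945%.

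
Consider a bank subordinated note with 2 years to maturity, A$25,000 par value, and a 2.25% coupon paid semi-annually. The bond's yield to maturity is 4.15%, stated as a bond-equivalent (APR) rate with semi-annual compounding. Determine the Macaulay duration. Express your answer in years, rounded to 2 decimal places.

1.97 years

Periodic yield y = 0.02075. Discount each cash flow and weight by its period:
  t   CF        PV=CF/(1+0.02075)^t    t·PV
  1       281.25       275.5327       275.5327
  2       281.25       269.9316       539.8632
  3       281.25       264.4444       793.3332
  4    25,281.25    23,287.3992    93,149.5970
  Σ                 24,097.3080    94,758.3261
Price P = Σ PV = 24,097.3080.
Macaulay duration = Σ(t·PV) / P = 94,758.3261 / 24,097.3080 = 3.93232 half-year periods.
In years: 3.93232 / 2 = 1.96616 years.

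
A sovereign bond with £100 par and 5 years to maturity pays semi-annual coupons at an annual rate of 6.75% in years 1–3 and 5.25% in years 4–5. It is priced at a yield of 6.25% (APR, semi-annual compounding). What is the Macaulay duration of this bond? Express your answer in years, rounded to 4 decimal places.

Periodic yield y = 0.03125. Discount each cash flow and weight by its period:
  t   CF        PV=CF/(1+0.03125)^t    t·PV
  1        3.375         3.2727         3.2727
  2        3.375         3.1736         6.3471
  3        3.375         3.0774         9.2322
  4        3.375         2.9841        11.9365
  5        3.375         2.8937        14.4685
  6        3.375         2.8060        16.8361
  7        2.625         2.1163        14.8142
  8        2.625         2.0522        16.4175
  9        2.625         1.9900        17.9100
  10     102.625        75.4421       754.4206
  Σ                     99.8081       865.6555
Price P = Σ PV = 99.8081.
Macaulay duration = Σ(t·PV) / P = 865.6555 / 99.8081 = 8.67320 half-year periods.
In years: 8.67320 / 2 = 4.33660 years.

4.3366 years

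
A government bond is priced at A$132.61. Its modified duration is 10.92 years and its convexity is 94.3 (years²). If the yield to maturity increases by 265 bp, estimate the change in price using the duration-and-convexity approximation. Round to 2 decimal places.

-A$33.98

Duration effect: -D_mod·Δy = -10.92 × (+0.0265) = -0.289380
Convexity effect: ½·C·(Δy)² = 0.5 × 94.3 × (0.0265)² = +0.0331110875
ΔP/P ≈ -0.289380 + 0.0331110875 = -0.2562689125
ΔP ≈ 132.61 × (-0.2562689125) = -33.983820486625.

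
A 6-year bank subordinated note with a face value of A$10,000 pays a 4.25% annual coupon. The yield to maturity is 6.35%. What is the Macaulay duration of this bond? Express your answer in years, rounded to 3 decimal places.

Periodic yield y = 0.0635. Discount each cash flow and weight by its year:
  t   CF        PV=CF/(1+0.0635)^t    t·PV
  1       425.00       399.6239       399.6239
  2       425.00       375.7629       751.5259
  3       425.00       353.3267     1,059.9801
  4       425.00       332.2301     1,328.9203
  5       425.00       312.3931     1,561.9656
  6    10,425.00     7,205.2839    43,231.7035
  Σ                  8,978.6206    48,333.7192
Price P = Σ PV = 8,978.6206.
Macaulay duration = Σ(t·PV) / P = 48,333.7192 / 8,978.6206 = 5.38320 years.

5.383 years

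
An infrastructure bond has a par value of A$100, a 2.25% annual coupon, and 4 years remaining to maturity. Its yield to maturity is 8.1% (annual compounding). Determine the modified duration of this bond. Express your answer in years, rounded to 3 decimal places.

Periodic yield y = 0.081. First find Macaulay duration:
  t   CF        PV=CF/(1+0.081)^t    t·PV
  1         2.25         2.0814         2.0814
  2         2.25         1.9254         3.8509
  3         2.25         1.7812         5.3435
  4       102.25        74.8791       299.5163
  Σ                     80.6671       310.7922
P = 80.6671; Macaulay duration = 310.7922 / 80.6671 = 3.85277 years.
Modified duration = D_Mac / (1 + y) = 3.85277 / 1.081 = 3.56408 years.

3.564 years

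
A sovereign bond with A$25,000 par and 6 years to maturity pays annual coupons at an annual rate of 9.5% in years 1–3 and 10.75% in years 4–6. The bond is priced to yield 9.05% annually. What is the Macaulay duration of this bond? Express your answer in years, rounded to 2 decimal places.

4.85 years

Periodic yield y = 0.0905. Discount each cash flow and weight by its year:
  t   CF        PV=CF/(1+0.0905)^t    t·PV
  1     2,375.00     2,177.9000     2,177.9000
  2     2,375.00     1,997.1573     3,994.3146
  3     2,375.00     1,831.4143     5,494.2429
  4     2,687.50     1,900.4034     7,601.6135
  5     2,687.50     1,742.6899     8,713.4497
  6    27,687.50    16,463.7864    98,782.7187
  Σ                 26,113.3514   126,764.2395
Price P = Σ PV = 26,113.3514.
Macaulay duration = Σ(t·PV) / P = 126,764.2395 / 26,113.3514 = 4.85438 years.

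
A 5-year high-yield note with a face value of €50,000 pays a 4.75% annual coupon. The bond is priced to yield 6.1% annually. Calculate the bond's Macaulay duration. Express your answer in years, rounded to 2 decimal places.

Periodic yield y = 0.061. Discount each cash flow and weight by its year:
  t   CF        PV=CF/(1+0.061)^t    t·PV
  1     2,375.00     2,238.4543     2,238.4543
  2     2,375.00     2,109.7590     4,219.5180
  3     2,375.00     1,988.4628     5,965.3883
  4     2,375.00     1,874.1402     7,496.5608
  5    52,375.00    38,953.5566   194,767.7830
  Σ                 47,164.3728   214,687.7044
Price P = Σ PV = 47,164.3728.
Macaulay duration = Σ(t·PV) / P = 214,687.7044 / 47,164.3728 = 4.55190 years.

4.55 years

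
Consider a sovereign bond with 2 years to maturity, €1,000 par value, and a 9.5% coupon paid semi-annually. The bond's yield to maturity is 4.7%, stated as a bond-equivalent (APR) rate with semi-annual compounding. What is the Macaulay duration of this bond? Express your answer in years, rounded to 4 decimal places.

Periodic yield y = 0.0235. Discount each cash flow and weight by its period:
  t   CF        PV=CF/(1+0.0235)^t    t·PV
  1        47.50        46.4094        46.4094
  2        47.50        45.3438        90.6876
  3        47.50        44.3027       132.9081
  4     1,047.50       954.5587     3,818.2348
  Σ                  1,090.6146     4,088.2399
Price P = Σ PV = 1,090.6146.
Macaulay duration = Σ(t·PV) / P = 4,088.2399 / 1,090.6146 = 3.74857 half-year periods.
In years: 3.74857 / 2 = 1.87428 years.

1.8743 years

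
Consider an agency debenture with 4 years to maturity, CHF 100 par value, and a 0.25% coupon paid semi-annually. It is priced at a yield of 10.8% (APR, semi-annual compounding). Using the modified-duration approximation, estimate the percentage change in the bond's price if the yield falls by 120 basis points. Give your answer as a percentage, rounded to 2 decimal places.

+4.53%

Periodic yield y = 0.054. Modified duration first:
  t   CF        PV=CF/(1+0.054)^t    t·PV
  1        0.125         0.1186         0.1186
  2        0.125         0.1125         0.2250
  3        0.125         0.1068         0.3203
  4        0.125         0.1013         0.4051
  5        0.125         0.0961         0.4805
  6        0.125         0.0912         0.5470
  7        0.125         0.0865         0.6055
  8      100.125        65.7382       525.9054
  Σ                     66.4511       528.6075
P = 66.4511; D_Mac = 7.95483 half-year periods = 3.97742 yrs; D_mod = 3.97742/(1+0.054) = 3.77364 yrs.
ΔP/P ≈ -D_mod · Δy = -3.77364 × (-0.012) = +0.045284 = +4.5284%.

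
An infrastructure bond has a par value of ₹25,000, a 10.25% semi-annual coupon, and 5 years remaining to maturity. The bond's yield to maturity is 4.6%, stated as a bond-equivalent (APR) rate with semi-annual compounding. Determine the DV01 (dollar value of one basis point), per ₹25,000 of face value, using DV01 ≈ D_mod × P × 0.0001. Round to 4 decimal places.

Periodic yield y = 0.023.
  t   CF        PV=CF/(1+0.023)^t    t·PV
  1     1,281.25     1,252.4438     1,252.4438
  2     1,281.25     1,224.2852     2,448.5705
  3     1,281.25     1,196.7598     3,590.2793
  4     1,281.25     1,169.8531     4,679.4125
  5     1,281.25     1,143.5515     5,717.7573
  6     1,281.25     1,117.8411     6,707.0466
  7     1,281.25     1,092.7088     7,648.9616
  8     1,281.25     1,068.1415     8,545.1324
  9     1,281.25     1,044.1266     9,397.1397
  10   26,281.25    20,935.8058   209,358.0576
  Σ                 31,245.5172   259,344.8013
P = 31,245.5172; D_Mac = 8.30022 half-year periods = 4.15011 yrs; D_mod = 4.05681 yrs.
DV01 ≈ 4.05681 × 31,245.5172 × 0.0001 = 12.675699.

₹12.6757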